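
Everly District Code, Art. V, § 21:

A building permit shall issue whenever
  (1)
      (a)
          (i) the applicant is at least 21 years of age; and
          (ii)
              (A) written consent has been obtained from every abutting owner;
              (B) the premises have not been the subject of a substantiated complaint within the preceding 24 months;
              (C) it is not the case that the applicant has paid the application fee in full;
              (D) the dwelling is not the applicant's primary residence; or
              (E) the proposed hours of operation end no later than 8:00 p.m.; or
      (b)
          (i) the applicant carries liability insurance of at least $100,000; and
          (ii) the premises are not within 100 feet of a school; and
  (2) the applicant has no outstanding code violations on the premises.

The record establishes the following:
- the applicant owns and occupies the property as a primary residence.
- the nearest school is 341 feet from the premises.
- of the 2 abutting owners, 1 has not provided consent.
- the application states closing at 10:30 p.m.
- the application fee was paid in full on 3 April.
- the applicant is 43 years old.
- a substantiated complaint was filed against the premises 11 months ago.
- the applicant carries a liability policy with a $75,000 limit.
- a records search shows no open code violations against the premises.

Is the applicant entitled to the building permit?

No — denied.

(i) age ≥ 21 — satisfied.
(A) all abutters consent — not met.
(B) no complaint in 24 mo. — not satisfied.
(C) not (fee paid) — fails.
(D) not (primary residence) — fails.
(E) closes by 8 p.m. — fails.
(ii): F OR F OR F OR F OR F → false.
So (a) is not satisfied (T AND F).
(i) insurance ≥ $100,000 — fails.
(ii) ≥100 ft from school — met.
(b): F AND T → false.
(1): F OR F → false.
(2) no code violations — met.
Overall: F AND T → false.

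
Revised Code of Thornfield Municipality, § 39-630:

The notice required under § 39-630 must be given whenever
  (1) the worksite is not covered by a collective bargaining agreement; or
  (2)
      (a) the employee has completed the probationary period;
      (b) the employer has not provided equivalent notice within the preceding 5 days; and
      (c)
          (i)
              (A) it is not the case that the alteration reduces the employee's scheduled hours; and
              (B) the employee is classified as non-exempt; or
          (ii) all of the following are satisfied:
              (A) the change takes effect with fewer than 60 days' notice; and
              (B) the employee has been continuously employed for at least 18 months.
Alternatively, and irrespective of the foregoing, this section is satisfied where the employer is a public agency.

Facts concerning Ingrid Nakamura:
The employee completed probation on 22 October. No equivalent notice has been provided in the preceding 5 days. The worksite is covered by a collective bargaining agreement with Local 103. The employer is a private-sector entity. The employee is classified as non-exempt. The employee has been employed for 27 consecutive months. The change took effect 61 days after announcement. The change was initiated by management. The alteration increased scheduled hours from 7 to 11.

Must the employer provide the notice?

(1) no CBA — not met.
(a) past probation — holds.
(b) no recent notice — satisfied.
(A) not (hours reduced) — holds.
(B) non-exempt — met.
(i) = T AND T = true.
(A) < 60 days' notice — not satisfied.
(B) tenure ≥ 18 mo. — met.
(ii): F AND T → false.
(c) = T OR F = true.
(2): T AND T AND T → true.
Overall = F OR T = true.
Exception (public agency) — not satisfied.
Result: main true OR exception false → true.

Yes — required.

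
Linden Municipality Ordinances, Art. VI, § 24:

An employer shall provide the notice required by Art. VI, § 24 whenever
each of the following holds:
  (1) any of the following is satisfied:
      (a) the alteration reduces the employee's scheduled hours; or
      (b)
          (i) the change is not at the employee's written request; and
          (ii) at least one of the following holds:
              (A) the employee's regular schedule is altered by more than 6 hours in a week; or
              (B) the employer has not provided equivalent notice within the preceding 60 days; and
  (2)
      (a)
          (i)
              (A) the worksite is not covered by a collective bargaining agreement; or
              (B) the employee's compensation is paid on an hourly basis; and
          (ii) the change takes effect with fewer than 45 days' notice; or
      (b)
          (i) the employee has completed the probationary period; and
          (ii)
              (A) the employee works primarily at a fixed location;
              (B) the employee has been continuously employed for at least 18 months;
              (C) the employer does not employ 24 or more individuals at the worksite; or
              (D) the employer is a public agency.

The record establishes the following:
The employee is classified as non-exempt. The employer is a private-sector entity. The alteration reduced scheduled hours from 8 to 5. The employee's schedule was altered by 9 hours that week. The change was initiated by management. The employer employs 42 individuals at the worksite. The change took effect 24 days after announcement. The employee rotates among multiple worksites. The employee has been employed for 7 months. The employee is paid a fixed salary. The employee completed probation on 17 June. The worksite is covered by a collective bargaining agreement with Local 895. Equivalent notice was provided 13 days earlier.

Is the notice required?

No — not required.

(a) hours reduced — met.
(i) not employee-requested — holds.
(A) schedule shift > 6h — holds.
(B) no recent notice — not met.
(ii): T OR F → true.
So (b) is satisfied (T AND T).
So (1) is satisfied (T OR T).
(A) no CBA — not met.
(B) hourly-paid — not met.
(i) = F OR F = false.
(ii) < 45 days' notice — satisfied.
So (a) is not satisfied (F AND T).
(i) past probation — met.
(A) fixed location — not satisfied.
(B) tenure ≥ 18 mo. — fails.
(C) not (≥ 24 at site) — not met.
(D) public agency — not met.
(ii) = F OR F OR F OR F = false.
(b): T AND F → false.
So (2) is not satisfied (F OR F).
Overall = T AND F = false.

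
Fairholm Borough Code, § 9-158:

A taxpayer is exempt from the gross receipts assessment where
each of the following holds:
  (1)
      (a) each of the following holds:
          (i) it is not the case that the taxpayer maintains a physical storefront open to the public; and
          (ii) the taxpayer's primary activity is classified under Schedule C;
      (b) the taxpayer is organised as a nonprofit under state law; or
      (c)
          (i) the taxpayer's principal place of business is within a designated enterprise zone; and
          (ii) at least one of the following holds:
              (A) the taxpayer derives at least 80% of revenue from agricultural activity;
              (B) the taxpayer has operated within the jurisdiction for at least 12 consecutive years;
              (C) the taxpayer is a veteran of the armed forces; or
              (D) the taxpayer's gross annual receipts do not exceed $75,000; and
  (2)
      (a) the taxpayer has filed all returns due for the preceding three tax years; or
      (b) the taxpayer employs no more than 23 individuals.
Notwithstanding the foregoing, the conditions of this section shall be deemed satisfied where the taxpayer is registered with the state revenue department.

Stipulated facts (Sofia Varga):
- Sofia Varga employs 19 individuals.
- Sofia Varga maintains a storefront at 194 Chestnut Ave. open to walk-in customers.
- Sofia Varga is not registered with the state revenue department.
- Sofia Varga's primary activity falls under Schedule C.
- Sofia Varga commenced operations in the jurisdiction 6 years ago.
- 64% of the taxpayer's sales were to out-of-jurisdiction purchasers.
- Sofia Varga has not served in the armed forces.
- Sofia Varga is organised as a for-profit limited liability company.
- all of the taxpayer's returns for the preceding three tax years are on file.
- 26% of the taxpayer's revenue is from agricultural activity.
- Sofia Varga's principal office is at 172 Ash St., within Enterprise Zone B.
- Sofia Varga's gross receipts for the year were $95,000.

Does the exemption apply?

No — not exempt.

(i) not (has storefront) — not satisfied.
(ii) Schedule C activity — met.
(a) = F AND T = false.
(b) nonprofit — fails.
(i) in enterprise zone — holds.
(A) ≥80% agricultural — not met.
(B) ≥ 12 yrs in jurisdiction — not satisfied.
(C) veteran — not met.
(D) receipts ≤ $75,000 — not satisfied.
(ii) = F OR F OR F OR F = false.
So (c) is not satisfied (T AND F).
So (1) is not satisfied (F OR F OR F).
(a) returns current — holds.
(b) ≤ 23 employees — met.
(2): T OR T → true.
Overall = F AND T = false.
Exception (state-registered) — not satisfied.
Result: main false OR exception false → false.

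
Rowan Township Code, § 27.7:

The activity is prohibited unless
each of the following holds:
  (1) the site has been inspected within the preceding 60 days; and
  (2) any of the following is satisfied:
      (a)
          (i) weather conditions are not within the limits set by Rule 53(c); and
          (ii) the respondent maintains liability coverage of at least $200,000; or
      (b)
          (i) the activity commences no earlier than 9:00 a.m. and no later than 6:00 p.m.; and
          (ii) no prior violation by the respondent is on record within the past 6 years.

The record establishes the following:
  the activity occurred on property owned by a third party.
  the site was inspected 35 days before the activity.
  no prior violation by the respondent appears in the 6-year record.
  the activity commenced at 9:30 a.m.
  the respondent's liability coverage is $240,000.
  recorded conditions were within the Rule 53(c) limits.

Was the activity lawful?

Yes — lawful.

(1) site inspected — met.
(i) not (weather ok) — fails.
(ii) coverage ≥ $200,000 — holds.
(a) = F AND T = false.
(i) start within hours — met.
(ii) no prior violation — holds.
(b) = T AND T = true.
So (2) is satisfied (F OR T).
Overall = T AND T = true.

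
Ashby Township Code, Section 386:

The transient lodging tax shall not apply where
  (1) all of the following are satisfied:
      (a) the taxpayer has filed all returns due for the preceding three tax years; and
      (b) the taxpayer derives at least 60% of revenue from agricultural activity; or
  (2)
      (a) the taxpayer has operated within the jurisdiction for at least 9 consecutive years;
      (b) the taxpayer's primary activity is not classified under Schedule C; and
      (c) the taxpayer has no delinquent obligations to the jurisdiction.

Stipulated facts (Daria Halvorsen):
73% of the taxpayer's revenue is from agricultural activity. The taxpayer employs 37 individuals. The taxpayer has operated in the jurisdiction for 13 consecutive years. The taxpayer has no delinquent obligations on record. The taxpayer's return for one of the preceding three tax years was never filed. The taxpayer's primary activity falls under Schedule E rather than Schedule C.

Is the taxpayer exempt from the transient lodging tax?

(a) returns current — not satisfied.
(b) ≥60% agricultural — satisfied.
So (1) is not satisfied (F AND T).
(a) ≥ 9 yrs in jurisdiction — met.
(b) not (Schedule C activity) — satisfied.
(c) no delinquency — holds.
So (2) is satisfied (T AND T AND T).
Overall: F OR T → true.

Yes — exempt.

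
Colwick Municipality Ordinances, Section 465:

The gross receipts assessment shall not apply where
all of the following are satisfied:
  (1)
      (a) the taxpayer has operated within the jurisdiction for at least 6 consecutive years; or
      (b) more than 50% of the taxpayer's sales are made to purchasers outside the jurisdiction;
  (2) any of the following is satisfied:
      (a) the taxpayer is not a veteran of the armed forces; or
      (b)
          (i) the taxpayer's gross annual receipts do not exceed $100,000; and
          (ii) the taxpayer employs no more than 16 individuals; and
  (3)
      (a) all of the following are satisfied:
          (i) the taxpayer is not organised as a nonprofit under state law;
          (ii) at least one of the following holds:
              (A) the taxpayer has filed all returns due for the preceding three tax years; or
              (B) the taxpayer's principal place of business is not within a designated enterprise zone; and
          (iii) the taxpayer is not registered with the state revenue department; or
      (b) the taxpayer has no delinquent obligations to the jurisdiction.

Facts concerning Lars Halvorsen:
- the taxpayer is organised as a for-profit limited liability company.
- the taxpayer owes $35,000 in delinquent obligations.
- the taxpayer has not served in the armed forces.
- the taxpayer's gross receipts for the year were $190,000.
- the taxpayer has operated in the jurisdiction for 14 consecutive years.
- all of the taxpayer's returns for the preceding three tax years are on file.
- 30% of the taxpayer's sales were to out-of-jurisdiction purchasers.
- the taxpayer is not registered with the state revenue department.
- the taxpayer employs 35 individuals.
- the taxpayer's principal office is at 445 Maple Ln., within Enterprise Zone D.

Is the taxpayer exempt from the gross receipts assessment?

Yes — exempt.

(a) ≥ 6 yrs in jurisdiction — met.
(b) >50% out-of-jur. sales — not met.
(1) = T OR F = true.
(a) not (veteran) — met.
(i) receipts ≤ $100,000 — not satisfied.
(ii) ≤ 16 employees — fails.
So (b) is not satisfied (F AND F).
(2): T OR F → true.
(i) not (nonprofit) — met.
(A) returns current — holds.
(B) not (in enterprise zone) — not met.
(ii): T OR F → true.
(iii) not (state-registered) — met.
(a) = T AND T AND T = true.
(b) no delinquency — fails.
(3): T OR F → true.
Overall: T AND T AND T → true.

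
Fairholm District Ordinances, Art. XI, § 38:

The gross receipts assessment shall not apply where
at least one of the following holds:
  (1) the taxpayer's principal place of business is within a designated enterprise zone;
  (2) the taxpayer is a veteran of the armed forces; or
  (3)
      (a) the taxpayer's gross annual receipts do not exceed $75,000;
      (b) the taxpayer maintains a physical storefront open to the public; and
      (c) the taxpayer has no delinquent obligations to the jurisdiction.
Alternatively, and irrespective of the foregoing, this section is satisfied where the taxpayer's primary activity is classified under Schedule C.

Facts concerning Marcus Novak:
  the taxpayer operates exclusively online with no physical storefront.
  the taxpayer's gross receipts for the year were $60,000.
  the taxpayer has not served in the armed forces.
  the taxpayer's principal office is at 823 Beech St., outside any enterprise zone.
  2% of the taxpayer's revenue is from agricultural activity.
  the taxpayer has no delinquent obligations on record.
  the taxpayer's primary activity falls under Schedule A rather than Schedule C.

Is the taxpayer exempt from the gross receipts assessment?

No — not exempt.

(1) in enterprise zone — not satisfied.
(2) veteran — fails.
(a) receipts ≤ $75,000 — holds.
(b) has storefront — not satisfied.
(c) no delinquency — met.
(3): T AND F AND T → false.
Overall = F OR F OR F = false.
Exception (Schedule C activity) — not satisfied.
Result: main false OR exception false → false.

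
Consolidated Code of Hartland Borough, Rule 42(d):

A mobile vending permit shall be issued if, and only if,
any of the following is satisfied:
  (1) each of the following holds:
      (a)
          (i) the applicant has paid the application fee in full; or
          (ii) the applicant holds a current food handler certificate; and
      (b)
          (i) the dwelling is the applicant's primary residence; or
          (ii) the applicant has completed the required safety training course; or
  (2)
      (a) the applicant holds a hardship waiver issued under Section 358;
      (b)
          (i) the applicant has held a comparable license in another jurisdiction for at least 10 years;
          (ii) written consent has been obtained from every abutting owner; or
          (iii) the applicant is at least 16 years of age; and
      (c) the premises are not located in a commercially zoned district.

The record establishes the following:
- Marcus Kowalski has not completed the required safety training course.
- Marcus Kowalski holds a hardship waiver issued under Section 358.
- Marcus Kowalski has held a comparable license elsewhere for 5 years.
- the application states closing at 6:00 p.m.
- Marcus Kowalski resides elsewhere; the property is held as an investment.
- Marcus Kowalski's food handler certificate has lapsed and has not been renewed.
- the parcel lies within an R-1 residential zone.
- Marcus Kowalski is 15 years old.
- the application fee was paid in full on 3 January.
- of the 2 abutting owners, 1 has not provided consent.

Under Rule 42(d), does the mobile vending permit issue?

(i) fee paid — met.
(ii) food handler cert. — not met.
(a) = T OR F = true.
(i) primary residence — not met.
(ii) safety training — not satisfied.
(b): F OR F → false.
(1) = T AND F = false.
(a) hardship waiver — met.
(i) prior license ≥ 10 yr — not satisfied.
(ii) all abutters consent — not met.
(iii) age ≥ 16 — fails.
(b) = F OR F OR F = false.
(c) not (commercially zoned) — satisfied.
So (2) is not satisfied (T AND F AND T).
Overall = F OR F = false.

No — denied.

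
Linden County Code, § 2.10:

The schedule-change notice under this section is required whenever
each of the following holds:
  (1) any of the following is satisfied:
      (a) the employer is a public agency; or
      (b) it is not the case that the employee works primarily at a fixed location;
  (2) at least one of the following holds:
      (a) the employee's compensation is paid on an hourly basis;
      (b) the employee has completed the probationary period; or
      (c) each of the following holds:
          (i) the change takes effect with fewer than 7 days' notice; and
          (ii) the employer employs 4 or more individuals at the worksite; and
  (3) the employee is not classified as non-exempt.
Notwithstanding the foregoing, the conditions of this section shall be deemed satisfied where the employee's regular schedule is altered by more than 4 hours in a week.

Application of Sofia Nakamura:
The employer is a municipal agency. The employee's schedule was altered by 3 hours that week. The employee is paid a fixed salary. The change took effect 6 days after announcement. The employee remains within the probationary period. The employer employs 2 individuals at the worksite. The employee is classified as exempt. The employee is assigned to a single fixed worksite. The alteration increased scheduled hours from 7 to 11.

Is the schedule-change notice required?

(a) public agency — satisfied.
(b) not (fixed location) — not satisfied.
(1) = T OR F = true.
(a) hourly-paid — not met.
(b) past probation — not met.
(i) < 7 days' notice — holds.
(ii) ≥ 4 at site — not met.
(c): T AND F → false.
(2) = F OR F OR F = false.
(3) not (non-exempt) — met.
So Overall is not satisfied (T AND F AND T).
Exception (schedule shift > 4h) — not satisfied.
Result: main false OR exception false → false.

No — not required.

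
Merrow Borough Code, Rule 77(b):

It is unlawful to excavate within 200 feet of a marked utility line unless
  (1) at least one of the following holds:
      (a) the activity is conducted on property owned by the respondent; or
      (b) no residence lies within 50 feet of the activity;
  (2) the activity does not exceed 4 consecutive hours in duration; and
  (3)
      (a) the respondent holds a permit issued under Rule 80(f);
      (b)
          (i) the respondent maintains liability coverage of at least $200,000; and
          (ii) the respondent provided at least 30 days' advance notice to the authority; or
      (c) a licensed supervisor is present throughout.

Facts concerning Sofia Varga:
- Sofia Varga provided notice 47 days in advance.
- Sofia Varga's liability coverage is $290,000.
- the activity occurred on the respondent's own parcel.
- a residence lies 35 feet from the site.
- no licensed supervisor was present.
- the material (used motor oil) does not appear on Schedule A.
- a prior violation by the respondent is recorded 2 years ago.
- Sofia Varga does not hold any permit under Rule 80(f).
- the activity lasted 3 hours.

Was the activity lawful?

(a) own property — holds.
(b) no residence in 50 ft — fails.
(1) = T OR F = true.
(2) ≤ 4 hrs duration — satisfied.
(a) holds permit — not met.
(i) coverage ≥ $200,000 — satisfied.
(ii) ≥30 days' notice — holds.
So (b) is satisfied (T AND T).
(c) supervisor present — not met.
(3): F OR T OR F → true.
Overall = T AND T AND T = true.

Yes — lawful.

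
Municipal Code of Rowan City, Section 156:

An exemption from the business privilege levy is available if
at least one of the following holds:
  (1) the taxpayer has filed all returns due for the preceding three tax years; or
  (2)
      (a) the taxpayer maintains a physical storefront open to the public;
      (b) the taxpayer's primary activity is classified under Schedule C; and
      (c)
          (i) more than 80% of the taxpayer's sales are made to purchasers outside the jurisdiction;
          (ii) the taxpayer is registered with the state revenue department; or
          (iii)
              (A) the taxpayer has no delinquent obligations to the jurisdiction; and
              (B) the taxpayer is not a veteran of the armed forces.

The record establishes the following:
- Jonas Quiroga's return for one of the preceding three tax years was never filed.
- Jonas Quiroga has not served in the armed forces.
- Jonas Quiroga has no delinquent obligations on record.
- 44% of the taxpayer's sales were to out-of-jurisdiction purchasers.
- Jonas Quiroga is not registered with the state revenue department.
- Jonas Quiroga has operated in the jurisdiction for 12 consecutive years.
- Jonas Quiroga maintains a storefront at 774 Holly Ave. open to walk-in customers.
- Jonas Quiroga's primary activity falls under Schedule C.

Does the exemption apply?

Yes — exempt.

(1) returns current — not satisfied.
(a) has storefront — satisfied.
(b) Schedule C activity — satisfied.
(i) >80% out-of-jur. sales — not met.
(ii) state-registered — not satisfied.
(A) no delinquency — satisfied.
(B) not (veteran) — holds.
(iii): T AND T → true.
So (c) is satisfied (F OR F OR T).
(2) = T AND T AND T = true.
Overall: F OR T → true.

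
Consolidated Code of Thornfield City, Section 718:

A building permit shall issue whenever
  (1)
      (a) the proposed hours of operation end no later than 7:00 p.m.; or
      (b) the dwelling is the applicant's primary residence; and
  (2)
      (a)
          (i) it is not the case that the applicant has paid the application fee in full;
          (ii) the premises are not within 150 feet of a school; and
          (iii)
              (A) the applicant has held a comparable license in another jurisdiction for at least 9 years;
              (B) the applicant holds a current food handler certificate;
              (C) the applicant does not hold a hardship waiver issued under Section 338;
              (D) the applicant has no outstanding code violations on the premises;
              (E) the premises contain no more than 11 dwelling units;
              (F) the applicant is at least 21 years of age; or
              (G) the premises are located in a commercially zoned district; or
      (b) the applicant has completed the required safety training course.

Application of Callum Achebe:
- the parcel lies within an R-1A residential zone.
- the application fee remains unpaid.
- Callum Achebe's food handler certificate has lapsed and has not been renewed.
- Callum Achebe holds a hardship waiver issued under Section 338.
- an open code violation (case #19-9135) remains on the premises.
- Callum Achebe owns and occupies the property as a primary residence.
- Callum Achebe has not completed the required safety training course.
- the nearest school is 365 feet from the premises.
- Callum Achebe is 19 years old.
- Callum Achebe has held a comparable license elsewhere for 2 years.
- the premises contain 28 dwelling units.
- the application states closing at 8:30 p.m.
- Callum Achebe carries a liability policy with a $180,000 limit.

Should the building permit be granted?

No — denied.

(a) closes by 7 p.m. — fails.
(b) primary residence — satisfied.
(1) = F OR T = true.
(i) not (fee paid) — satisfied.
(ii) ≥150 ft from school — holds.
(A) prior license ≥ 9 yr — fails.
(B) food handler cert. — not met.
(C) not (hardship waiver) — not satisfied.
(D) no code violations — fails.
(E) ≤ 11 units — fails.
(F) age ≥ 21 — not satisfied.
(G) commercially zoned — not met.
(iii) = F OR F OR F OR F OR F OR F OR F = false.
So (a) is not satisfied (T AND T AND F).
(b) safety training — not satisfied.
(2): F OR F → false.
So Overall is not satisfied (T AND F).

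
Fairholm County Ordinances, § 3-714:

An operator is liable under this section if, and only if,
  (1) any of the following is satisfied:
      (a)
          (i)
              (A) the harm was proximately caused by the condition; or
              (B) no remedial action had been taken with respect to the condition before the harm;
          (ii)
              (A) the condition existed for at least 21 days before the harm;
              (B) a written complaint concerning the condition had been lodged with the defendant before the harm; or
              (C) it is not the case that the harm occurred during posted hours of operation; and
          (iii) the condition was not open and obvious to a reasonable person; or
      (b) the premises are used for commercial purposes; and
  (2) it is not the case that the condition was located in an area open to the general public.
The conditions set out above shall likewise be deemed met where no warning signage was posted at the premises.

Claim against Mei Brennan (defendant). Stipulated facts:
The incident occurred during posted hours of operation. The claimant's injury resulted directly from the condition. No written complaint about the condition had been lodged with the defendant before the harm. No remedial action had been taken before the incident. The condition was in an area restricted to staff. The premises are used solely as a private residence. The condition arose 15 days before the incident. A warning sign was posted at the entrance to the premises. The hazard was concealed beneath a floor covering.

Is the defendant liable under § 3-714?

No — not liable.

(A) proximate cause — met.
(B) no remedial action — holds.
(i) = T OR T = true.
(A) condition ≥21 days old — not satisfied.
(B) complaint lodged — fails.
(C) not (during posted hours) — not met.
(ii): F OR F OR F → false.
(iii) not open/obvious — satisfied.
(a) = T AND F AND T = false.
(b) commercial use — not satisfied.
So (1) is not satisfied (F OR F).
(2) not (public area) — holds.
Overall = F AND T = false.
Exception (no signage posted) — not satisfied.
Result: main false OR exception false → false.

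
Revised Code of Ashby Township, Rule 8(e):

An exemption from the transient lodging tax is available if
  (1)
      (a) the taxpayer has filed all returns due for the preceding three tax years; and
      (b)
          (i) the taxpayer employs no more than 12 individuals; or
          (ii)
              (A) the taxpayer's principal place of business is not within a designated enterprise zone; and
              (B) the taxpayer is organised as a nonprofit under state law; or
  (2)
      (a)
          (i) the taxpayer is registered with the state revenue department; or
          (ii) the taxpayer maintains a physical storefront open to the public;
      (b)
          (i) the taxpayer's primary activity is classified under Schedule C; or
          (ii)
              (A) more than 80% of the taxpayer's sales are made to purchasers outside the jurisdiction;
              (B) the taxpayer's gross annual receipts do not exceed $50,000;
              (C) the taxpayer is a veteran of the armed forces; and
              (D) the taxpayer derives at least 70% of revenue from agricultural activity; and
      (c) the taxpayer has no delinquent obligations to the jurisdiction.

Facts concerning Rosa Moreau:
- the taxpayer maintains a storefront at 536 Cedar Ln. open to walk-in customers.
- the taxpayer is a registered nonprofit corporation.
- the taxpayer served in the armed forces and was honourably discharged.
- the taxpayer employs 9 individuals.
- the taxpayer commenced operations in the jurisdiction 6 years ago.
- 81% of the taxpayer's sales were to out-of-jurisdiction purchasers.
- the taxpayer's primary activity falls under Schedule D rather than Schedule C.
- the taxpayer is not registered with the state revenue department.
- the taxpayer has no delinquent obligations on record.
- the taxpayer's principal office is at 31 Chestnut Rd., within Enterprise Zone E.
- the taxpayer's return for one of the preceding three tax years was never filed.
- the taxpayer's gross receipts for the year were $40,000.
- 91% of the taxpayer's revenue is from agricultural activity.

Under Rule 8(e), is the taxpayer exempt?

Yes — exempt.

(a) returns current — fails.
(i) ≤ 12 employees — met.
(A) not (in enterprise zone) — not met.
(B) nonprofit — met.
(ii) = F AND T = false.
So (b) is satisfied (T OR F).
(1) = F AND T = false.
(i) state-registered — fails.
(ii) has storefront — satisfied.
(a) = F OR T = true.
(i) Schedule C activity — not met.
(A) >80% out-of-jur. sales — satisfied.
(B) receipts ≤ $50,000 — met.
(C) veteran — satisfied.
(D) ≥70% agricultural — holds.
So (ii) is satisfied (T AND T AND T AND T).
So (b) is satisfied (F OR T).
(c) no delinquency — holds.
(2) = T AND T AND T = true.
Overall = F OR T = true.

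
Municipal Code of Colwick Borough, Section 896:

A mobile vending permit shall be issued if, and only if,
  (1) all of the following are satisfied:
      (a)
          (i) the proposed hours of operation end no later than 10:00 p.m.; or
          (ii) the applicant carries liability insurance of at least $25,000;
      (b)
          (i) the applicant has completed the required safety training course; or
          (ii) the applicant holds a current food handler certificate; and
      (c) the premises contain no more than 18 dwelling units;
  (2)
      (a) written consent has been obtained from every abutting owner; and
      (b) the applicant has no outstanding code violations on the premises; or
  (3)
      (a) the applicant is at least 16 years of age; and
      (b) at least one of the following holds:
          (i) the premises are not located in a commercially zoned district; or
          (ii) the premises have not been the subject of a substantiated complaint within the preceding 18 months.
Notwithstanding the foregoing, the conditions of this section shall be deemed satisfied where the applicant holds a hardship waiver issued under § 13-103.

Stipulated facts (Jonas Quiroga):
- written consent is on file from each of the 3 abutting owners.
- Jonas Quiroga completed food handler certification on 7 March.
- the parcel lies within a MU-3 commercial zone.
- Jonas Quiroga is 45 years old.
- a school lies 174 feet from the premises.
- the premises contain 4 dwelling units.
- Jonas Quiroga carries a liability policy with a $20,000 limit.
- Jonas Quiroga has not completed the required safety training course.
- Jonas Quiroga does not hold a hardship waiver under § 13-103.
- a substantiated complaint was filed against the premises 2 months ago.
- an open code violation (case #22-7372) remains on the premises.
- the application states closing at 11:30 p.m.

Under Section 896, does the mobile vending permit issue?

(i) closes by 10 p.m. — not satisfied.
(ii) insurance ≥ $25,000 — not met.
(a) = F OR F = false.
(i) safety training — fails.
(ii) food handler cert. — satisfied.
(b): F OR T → true.
(c) ≤ 18 units — satisfied.
(1) = F AND T AND T = false.
(a) all abutters consent — satisfied.
(b) no code violations — not met.
(2): T AND F → false.
(a) age ≥ 16 — satisfied.
(i) not (commercially zoned) — not met.
(ii) no complaint in 18 mo. — not met.
So (b) is not satisfied (F OR F).
So (3) is not satisfied (T AND F).
Overall: F OR F OR F → false.
Exception (hardship waiver) — not satisfied.
Result: main false OR exception false → false.

No — denied.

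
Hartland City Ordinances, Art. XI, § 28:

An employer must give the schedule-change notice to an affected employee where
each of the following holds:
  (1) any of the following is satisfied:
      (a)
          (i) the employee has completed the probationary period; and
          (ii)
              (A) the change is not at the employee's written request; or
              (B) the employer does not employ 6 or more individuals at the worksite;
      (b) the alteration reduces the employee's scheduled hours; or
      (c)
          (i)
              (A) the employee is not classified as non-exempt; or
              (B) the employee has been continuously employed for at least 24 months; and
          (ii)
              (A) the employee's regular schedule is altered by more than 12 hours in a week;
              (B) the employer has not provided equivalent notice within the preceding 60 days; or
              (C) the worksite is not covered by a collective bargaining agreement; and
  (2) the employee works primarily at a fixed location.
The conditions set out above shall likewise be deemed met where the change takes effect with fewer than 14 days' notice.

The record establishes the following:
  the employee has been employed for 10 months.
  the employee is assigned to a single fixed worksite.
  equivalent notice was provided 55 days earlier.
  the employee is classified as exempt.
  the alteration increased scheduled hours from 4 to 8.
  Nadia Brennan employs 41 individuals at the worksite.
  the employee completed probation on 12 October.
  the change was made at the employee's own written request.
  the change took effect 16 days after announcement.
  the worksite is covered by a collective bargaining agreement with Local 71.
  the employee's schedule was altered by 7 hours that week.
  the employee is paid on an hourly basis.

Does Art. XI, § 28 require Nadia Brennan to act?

(i) past probation — holds.
(A) not employee-requested — not satisfied.
(B) not (≥ 6 at site) — fails.
So (ii) is not satisfied (F OR F).
(a): T AND F → false.
(b) hours reduced — fails.
(A) not (non-exempt) — satisfied.
(B) tenure ≥ 24 mo. — fails.
(i): T OR F → true.
(A) schedule shift > 12h — not satisfied.
(B) no recent notice — fails.
(C) no CBA — fails.
(ii): F OR F OR F → false.
So (c) is not satisfied (T AND F).
(1): F OR F OR F → false.
(2) fixed location — holds.
Overall = F AND T = false.
Exception (< 14 days' notice) — not satisfied.
Result: main false OR exception false → false.

No — not required.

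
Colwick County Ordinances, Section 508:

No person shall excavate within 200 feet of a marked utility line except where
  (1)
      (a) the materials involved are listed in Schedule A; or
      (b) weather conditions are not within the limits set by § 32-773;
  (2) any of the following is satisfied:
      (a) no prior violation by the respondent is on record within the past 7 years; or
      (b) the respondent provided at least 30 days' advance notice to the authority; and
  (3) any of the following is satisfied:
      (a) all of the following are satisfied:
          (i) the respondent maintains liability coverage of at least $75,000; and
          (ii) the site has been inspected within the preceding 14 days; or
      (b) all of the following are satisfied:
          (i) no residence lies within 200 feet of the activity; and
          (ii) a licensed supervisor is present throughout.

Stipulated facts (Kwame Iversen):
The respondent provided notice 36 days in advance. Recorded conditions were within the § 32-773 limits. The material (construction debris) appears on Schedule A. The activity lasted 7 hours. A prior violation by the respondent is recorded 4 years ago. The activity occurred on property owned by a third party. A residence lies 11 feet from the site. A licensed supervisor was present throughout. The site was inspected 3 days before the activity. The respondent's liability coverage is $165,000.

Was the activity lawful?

Yes — lawful.

(a) Schedule A material — holds.
(b) not (weather ok) — not satisfied.
(1) = T OR F = true.
(a) no prior violation — not satisfied.
(b) ≥30 days' notice — met.
(2): F OR T → true.
(i) coverage ≥ $75,000 — holds.
(ii) site inspected — met.
(a): T AND T → true.
(i) no residence in 200 ft — not satisfied.
(ii) supervisor present — satisfied.
(b): F AND T → false.
(3) = T OR F = true.
So Overall is satisfied (T AND T AND T).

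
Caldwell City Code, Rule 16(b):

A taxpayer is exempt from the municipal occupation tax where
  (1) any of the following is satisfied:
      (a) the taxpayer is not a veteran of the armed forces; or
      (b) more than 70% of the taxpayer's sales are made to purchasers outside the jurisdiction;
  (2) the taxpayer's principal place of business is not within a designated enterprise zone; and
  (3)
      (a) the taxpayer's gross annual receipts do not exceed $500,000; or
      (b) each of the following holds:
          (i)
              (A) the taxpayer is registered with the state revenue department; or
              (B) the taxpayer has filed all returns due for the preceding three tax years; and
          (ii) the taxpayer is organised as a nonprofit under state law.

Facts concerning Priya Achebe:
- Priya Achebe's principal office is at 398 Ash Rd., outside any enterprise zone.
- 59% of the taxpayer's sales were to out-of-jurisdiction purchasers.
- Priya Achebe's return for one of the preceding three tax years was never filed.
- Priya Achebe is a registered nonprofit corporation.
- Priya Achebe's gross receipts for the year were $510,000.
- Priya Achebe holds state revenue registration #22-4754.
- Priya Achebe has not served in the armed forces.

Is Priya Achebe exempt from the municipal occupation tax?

Yes — exempt.

(a) not (veteran) — satisfied.
(b) >70% out-of-jur. sales — not satisfied.
(1) = T OR F = true.
(2) not (in enterprise zone) — satisfied.
(a) receipts ≤ $500,000 — not met.
(A) state-registered — met.
(B) returns current — not met.
So (i) is satisfied (T OR F).
(ii) nonprofit — holds.
(b): T AND T → true.
So (3) is satisfied (F OR T).
Overall: T AND T AND T → true.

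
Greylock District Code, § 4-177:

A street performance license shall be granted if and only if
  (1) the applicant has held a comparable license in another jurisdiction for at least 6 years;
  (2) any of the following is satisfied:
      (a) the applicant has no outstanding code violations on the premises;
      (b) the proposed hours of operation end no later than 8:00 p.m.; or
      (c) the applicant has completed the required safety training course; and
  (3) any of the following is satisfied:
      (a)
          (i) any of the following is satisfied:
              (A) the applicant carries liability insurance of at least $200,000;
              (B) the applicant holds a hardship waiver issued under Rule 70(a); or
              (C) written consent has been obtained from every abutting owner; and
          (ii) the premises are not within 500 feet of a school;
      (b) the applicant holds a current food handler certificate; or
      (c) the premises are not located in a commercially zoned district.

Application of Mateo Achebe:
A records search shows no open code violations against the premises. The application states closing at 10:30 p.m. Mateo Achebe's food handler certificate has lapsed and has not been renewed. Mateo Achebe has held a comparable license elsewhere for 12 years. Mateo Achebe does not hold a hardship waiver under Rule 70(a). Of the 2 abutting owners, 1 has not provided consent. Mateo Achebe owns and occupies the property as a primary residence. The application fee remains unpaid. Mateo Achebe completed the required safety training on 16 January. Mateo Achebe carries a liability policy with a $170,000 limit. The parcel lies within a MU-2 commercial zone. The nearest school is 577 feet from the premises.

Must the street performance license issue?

(1) prior license ≥ 6 yr — met.
(a) no code violations — satisfied.
(b) closes by 8 p.m. — not satisfied.
(c) safety training — holds.
(2) = T OR F OR T = true.
(A) insurance ≥ $200,000 — not satisfied.
(B) hardship waiver — not satisfied.
(C) all abutters consent — fails.
(i) = F OR F OR F = false.
(ii) ≥500 ft from school — holds.
(a) = F AND T = false.
(b) food handler cert. — not satisfied.
(c) not (commercially zoned) — not satisfied.
So (3) is not satisfied (F OR F OR F).
Overall = T AND T AND F = false.

No — denied.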